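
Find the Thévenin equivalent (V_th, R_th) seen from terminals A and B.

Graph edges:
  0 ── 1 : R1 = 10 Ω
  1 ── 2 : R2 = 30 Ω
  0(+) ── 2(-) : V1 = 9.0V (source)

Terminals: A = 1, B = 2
Step 1 — V_th is the open-circuit voltage V_A - V_B (nothing connected across the terminals).
Nodal analysis, taking node 2 as the 0 V reference.
Source V1 fixes V_0 = 9 V.
KCL at each unknown node (sum of currents leaving = 0; resistances in Ω):
  Node 1: (V_1 - 9)/10 + (V_1 - 0)/30 = 0
Collecting terms: 0.1333 × V_1 = 0.9  =>  V_1 = 6.75 V
V_th = V_1 - V_2 = 6.75 - 0 = 6.75 V
Step 2 — R_th: zero the source — replace V1 by a short circuit (node 2 merges into node 0) — and find the resistance seen between A (node 1) and B (node 0).
Reduce the network between node 1 (A) and node 0 (B) by series/parallel combination:
  Rp1 = R1 ‖ R2 (parallel, both between nodes 0 and 1) = 1/(1/10 + 1/30) = 7.5 Ω
R_th = 7.5 Ω

Final answer: V_th = 6.75 V, R_th = 7.5 Ω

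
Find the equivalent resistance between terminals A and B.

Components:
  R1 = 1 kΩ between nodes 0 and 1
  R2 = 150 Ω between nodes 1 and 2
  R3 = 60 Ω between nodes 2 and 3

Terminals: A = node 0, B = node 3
Reduce the network between node 0 (A) and node 3 (B) by series/parallel combination:
  Rs1 = R1 + R2 (series, joined only at node 1) = 1000 + 150 = 1150 Ω
  Rs2 = R3 + Rs1 (series, joined only at node 2) = 60 + 1150 = 1210 Ω
R_eq = 1.21 kΩ

Final answer: 1.21 kΩ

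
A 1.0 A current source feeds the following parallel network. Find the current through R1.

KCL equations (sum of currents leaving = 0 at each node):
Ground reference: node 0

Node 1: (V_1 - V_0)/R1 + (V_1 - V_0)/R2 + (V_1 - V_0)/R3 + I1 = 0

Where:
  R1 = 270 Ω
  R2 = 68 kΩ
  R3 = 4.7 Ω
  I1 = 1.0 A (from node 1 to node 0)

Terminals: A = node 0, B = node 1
All resistors sit directly between nodes 0 and 1, so they are in parallel and share one voltage V; the full source current 1 A splits among them.
1/R_par = 1/270 + 1/68000 + 1/4.7 = 0.2165 S  =>  R_par = 4.619 Ω
V = I × R_par = 1 × 4.619 = 4.619 V
I_R1 = V/R1 = 4.619/270 = 0.01711 A

Final answer: 0.01711 A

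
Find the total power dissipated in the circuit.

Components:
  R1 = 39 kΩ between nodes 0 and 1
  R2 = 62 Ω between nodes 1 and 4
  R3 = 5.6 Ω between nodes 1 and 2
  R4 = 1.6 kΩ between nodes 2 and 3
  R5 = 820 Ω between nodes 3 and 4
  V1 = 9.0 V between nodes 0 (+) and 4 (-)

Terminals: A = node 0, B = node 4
Nodal analysis, taking node 4 as the 0 V reference.
Source V1 fixes V_0 = 9 V.
KCL at each unknown node (sum of currents leaving = 0; resistances in Ω):
  Node 1: (V_1 - 9)/39000 + (V_1 - 0)/62 + (V_1 - V_2)/5.6 = 0
  Node 2: (V_2 - V_1)/5.6 + (V_2 - V_3)/1600 = 0
  Node 3: (V_3 - V_2)/1600 + (V_3 - 0)/820 = 0
Collecting terms (coefficients in siemens):
  0.1947·V_1 - 0.1786·V_2 = 0.0002308
  0.1792·V_2 - 0.1786·V_1 - 0.000625·V_3 = 0
  0.001845·V_3 - 0.000625·V_2 = 0
Solving these 3 simultaneous equations (Gaussian elimination) gives:
  V_1 = 0.01393 V, V_2 = 0.0139 V, V_3 = 0.004709 V
Power in each resistor, P = (ΔV)²/R:
  P_R1 = (9 - 0.01393)²/39000 = 0.00207 W
  P_R2 = (0.01393 - 0)²/62 = 0.00000313 W
  P_R3 = (0.01393 - 0.0139)²/5.6 = 0.0000000001847 W
  P_R4 = (0.0139 - 0.004709)²/1600 = 0.00000005277 W
  P_R5 = (0.004709 - 0)²/820 = 0.00000002704 W
P_total = P_R1 + P_R2 + P_R3 + P_R4 + P_R5 = 0.002074 W

Final answer: 0.002074 W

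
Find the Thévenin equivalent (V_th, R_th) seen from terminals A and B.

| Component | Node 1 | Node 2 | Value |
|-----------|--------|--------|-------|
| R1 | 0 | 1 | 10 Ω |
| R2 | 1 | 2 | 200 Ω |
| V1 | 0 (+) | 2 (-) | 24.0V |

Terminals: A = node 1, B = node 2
Step 1 — V_th is the open-circuit voltage V_A - V_B (nothing connected across the terminals).
Nodal analysis, taking node 2 as the 0 V reference.
Source V1 fixes V_0 = 24 V.
KCL at each unknown node (sum of currents leaving = 0; resistances in Ω):
  Node 1: (V_1 - 24)/10 + (V_1 - 0)/200 = 0
Collecting terms: 0.105 × V_1 = 2.4  =>  V_1 = 22.86 V
V_th = V_1 - V_2 = 22.86 - 0 = 22.86 V
Step 2 — R_th: zero the source — replace V1 by a short circuit (node 2 merges into node 0) — and find the resistance seen between A (node 1) and B (node 0).
Reduce the network between node 1 (A) and node 0 (B) by series/parallel combination:
  Rp1 = R1 ‖ R2 (parallel, both between nodes 0 and 1) = 1/(1/10 + 1/200) = 9.524 Ω
R_th = 9.524 Ω

Final answer: V_th = 22.86 V, R_th = 9.524 Ω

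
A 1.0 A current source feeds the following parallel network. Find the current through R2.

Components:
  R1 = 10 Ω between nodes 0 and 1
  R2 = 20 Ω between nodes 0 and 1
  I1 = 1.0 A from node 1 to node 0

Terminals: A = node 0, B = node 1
All resistors sit directly between nodes 0 and 1, so they are in parallel and share one voltage V; the full source current 1 A splits among them.
1/R_par = 1/10 + 1/20 = 0.15 S  =>  R_par = 6.667 Ω
V = I × R_par = 1 × 6.667 = 6.667 V
I_R2 = V/R2 = 6.667/20 = 0.3333 A

Final answer: 0.3333 A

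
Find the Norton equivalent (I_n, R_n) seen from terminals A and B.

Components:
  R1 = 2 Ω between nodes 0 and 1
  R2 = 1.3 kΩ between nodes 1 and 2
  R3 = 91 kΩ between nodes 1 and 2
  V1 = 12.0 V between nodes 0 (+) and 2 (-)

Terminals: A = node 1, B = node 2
Find the Thévenin equivalent first; then I_n = V_th/R_th and R_n = R_th.
Step 1 — V_th is the open-circuit voltage V_A - V_B (nothing connected across the terminals).
Nodal analysis, taking node 2 as the 0 V reference.
Source V1 fixes V_0 = 12 V.
KCL at each unknown node (sum of currents leaving = 0; resistances in Ω):
  Node 1: (V_1 - 12)/2 + (V_1 - 0)/1300 + (V_1 - 0)/91000 = 0
Collecting terms: 0.5008 × V_1 = 6  =>  V_1 = 11.98 V
V_th = V_1 - V_2 = 11.98 - 0 = 11.98 V
Step 2 — R_th: zero the source — replace V1 by a short circuit (node 2 merges into node 0) — and find the resistance seen between A (node 1) and B (node 0).
Reduce the network between node 1 (A) and node 0 (B) by series/parallel combination:
  Rp1 = R1 ‖ R2 ‖ R3 (parallel, all between nodes 0 and 1) = 1/(1/2 + 1/1300 + 1/91000) = 1.997 Ω
R_th = 1.997 Ω
I_n = V_th/R_th = 11.98/1.997 = 6 A, and R_n = R_th = 1.997 Ω

Final answer: I_n = 6 A, R_n = 1.997 Ω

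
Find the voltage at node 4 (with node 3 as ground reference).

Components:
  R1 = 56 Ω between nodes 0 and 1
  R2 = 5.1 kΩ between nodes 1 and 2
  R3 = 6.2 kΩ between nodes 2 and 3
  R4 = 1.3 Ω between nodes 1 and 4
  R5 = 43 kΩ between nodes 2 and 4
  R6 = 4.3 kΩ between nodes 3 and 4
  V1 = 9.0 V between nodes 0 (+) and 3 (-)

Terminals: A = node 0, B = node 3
Nodal analysis, taking node 3 as the 0 V reference.
Source V1 fixes V_0 = 9 V.
KCL at each unknown node (sum of currents leaving = 0; resistances in Ω):
  Node 1: (V_1 - 9)/56 + (V_1 - V_2)/5100 + (V_1 - V_4)/1.3 = 0
  Node 2: (V_2 - V_1)/5100 + (V_2 - 0)/6200 + (V_2 - V_4)/43000 = 0
  Node 4: (V_4 - V_1)/1.3 + (V_4 - V_2)/43000 + (V_4 - 0)/4300 = 0
Collecting terms (coefficients in siemens):
  0.7873·V_1 - 0.0001961·V_2 - 0.7692·V_4 = 0.1607
  0.0003806·V_2 - 0.0001961·V_1 - 0.00002326·V_4 = 0
  0.7695·V_4 - 0.7692·V_1 - 0.00002326·V_2 = 0
Solving these 3 simultaneous equations (Gaussian elimination) gives:
  V_1 = 8.839 V, V_2 = 5.093 V, V_4 = 8.836 V
The requested potential is V_4 = 8.836 V.

Final answer: V_4 = 8.836 V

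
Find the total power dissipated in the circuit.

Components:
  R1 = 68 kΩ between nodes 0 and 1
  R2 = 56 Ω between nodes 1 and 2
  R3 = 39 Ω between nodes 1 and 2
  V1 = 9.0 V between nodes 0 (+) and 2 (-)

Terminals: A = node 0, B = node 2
Nodal analysis, taking node 2 as the 0 V reference.
Source V1 fixes V_0 = 9 V.
KCL at each unknown node (sum of currents leaving = 0; resistances in Ω):
  Node 1: (V_1 - 9)/68000 + (V_1 - 0)/56 + (V_1 - 0)/39 = 0
Collecting terms: 0.04351 × V_1 = 0.0001324  =>  V_1 = 0.003042 V
Power in each resistor, P = (ΔV)²/R:
  P_R1 = (9 - 0.003042)²/68000 = 0.00119 W
  P_R2 = (0.003042 - 0)²/56 = 0.0000001652 W
  P_R3 = (0.003042 - 0)²/39 = 0.0000002372 W
P_total = P_R1 + P_R2 + P_R3 = 0.001191 W

Final answer: 0.001191 W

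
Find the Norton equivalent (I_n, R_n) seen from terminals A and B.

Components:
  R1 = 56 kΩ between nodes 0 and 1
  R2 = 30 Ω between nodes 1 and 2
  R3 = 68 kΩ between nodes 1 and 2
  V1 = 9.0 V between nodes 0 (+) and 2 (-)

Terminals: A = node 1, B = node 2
Find the Thévenin equivalent first; then I_n = V_th/R_th and R_n = R_th.
Step 1 — V_th is the open-circuit voltage V_A - V_B (nothing connected across the terminals).
Nodal analysis, taking node 2 as the 0 V reference.
Source V1 fixes V_0 = 9 V.
KCL at each unknown node (sum of currents leaving = 0; resistances in Ω):
  Node 1: (V_1 - 9)/56000 + (V_1 - 0)/30 + (V_1 - 0)/68000 = 0
Collecting terms: 0.03337 × V_1 = 0.0001607  =>  V_1 = 0.004817 V
V_th = V_1 - V_2 = 0.004817 - 0 = 0.004817 V
Step 2 — R_th: zero the source — replace V1 by a short circuit (node 2 merges into node 0) — and find the resistance seen between A (node 1) and B (node 0).
Reduce the network between node 1 (A) and node 0 (B) by series/parallel combination:
  Rp1 = R1 ‖ R2 ‖ R3 (parallel, all between nodes 0 and 1) = 1/(1/56000 + 1/30 + 1/68000) = 29.97 Ω
R_th = 29.97 Ω
I_n = V_th/R_th = 0.004817/29.97 = 0.0001607 A, and R_n = R_th = 29.97 Ω

Final answer: I_n = 0.0001607 A, R_n = 29.97 Ω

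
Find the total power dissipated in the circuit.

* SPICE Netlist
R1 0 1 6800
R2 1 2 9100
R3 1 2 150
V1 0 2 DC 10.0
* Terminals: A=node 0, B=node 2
Nodal analysis, taking node 2 as the 0 V reference.
Source V1 fixes V_0 = 10 V.
KCL at each unknown node (sum of currents leaving = 0; resistances in Ω):
  Node 1: (V_1 - 10)/6800 + (V_1 - 0)/9100 + (V_1 - 0)/150 = 0
Collecting terms: 0.006924 × V_1 = 0.001471  =>  V_1 = 0.2124 V
Power in each resistor, P = (ΔV)²/R:
  P_R1 = (10 - 0.2124)²/6800 = 0.01409 W
  P_R2 = (0.2124 - 0)²/9100 = 0.000004958 W
  P_R3 = (0.2124 - 0)²/150 = 0.0003008 W
P_total = P_R1 + P_R2 + P_R3 = 0.01439 W

Final answer: 0.01439 W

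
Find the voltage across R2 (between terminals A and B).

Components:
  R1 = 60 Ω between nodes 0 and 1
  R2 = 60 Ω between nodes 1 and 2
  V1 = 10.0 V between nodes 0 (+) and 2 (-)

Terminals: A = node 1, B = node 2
R1 and R2 are in series across V1 (node 0 → node 1 → node 2), and the output A–B is taken across R2, so this is a voltage divider.
Series current: I = V1/(R1 + R2) = 10/(60 + 60) = 10/120 = 0.08333 A
V_R2 = I × R2 = V1 × R2/(R1 + R2) = 10 × 60/120 = 5 V

Final answer: 5 V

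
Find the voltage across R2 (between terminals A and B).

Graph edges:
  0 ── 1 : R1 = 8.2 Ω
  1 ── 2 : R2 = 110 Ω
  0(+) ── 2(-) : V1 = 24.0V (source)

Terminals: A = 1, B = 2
R1 and R2 are in series across V1 (node 0 → node 1 → node 2), and the output A–B is taken across R2, so this is a voltage divider.
Series current: I = V1/(R1 + R2) = 24/(8.2 + 110) = 24/118.2 = 0.203 A
V_R2 = I × R2 = V1 × R2/(R1 + R2) = 24 × 110/118.2 = 22.34 V

Final answer: 22.34 V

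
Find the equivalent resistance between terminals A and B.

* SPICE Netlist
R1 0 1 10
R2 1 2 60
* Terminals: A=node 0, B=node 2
Reduce the network between node 0 (A) and node 2 (B) by series/parallel combination:
  Rs1 = R1 + R2 (series, joined only at node 1) = 10 + 60 = 70 Ω
R_eq = 70 Ω

Final answer: 70 Ω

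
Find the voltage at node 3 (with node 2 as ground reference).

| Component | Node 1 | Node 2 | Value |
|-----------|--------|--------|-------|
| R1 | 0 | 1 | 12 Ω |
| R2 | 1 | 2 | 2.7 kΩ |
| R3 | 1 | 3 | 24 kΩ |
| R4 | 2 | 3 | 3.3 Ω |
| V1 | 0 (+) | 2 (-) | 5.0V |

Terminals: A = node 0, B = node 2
Nodal analysis, taking node 2 as the 0 V reference.
Source V1 fixes V_0 = 5 V.
KCL at each unknown node (sum of currents leaving = 0; resistances in Ω):
  Node 1: (V_1 - 5)/12 + (V_1 - 0)/2700 + (V_1 - V_3)/24000 = 0
  Node 3: (V_3 - V_1)/24000 + (V_3 - 0)/3.3 = 0
Collecting terms (coefficients in siemens):
  0.08375·V_1 - 0.00004167·V_3 = 0.4167
  0.3031·V_3 - 0.00004167·V_1 = 0
Determinant D = (0.08375)(0.3031) - (-0.00004167)(-0.00004167) = 0.02538
V_1 = [(0.4167)(0.3031) - (-0.00004167)(0)]/D = 4.975 V
V_3 = [(0.08375)(0) - (0.4167)(-0.00004167)]/D = 0.000684 V
The requested potential is V_3 = 0.000684 V.

Final answer: V_3 = 0.000684 V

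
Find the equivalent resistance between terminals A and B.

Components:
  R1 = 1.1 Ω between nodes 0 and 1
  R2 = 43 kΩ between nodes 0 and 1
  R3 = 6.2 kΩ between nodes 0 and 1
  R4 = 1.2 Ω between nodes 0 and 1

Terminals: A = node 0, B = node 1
Reduce the network between node 0 (A) and node 1 (B) by series/parallel combination:
  Rp1 = R1 ‖ R2 ‖ R3 ‖ R4 (parallel, all between nodes 0 and 1) = 1/(1/1.1 + 1/43000 + 1/6200 + 1/1.2) = 0.5739 Ω
R_eq = 0.5739 Ω

Final answer: 0.5739 Ω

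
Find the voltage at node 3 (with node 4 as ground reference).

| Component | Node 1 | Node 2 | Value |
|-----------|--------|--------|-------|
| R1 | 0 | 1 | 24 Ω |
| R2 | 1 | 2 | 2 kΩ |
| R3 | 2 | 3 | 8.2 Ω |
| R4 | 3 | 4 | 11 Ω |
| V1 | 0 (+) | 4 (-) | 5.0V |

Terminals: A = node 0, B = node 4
Nodal analysis, taking node 4 as the 0 V reference.
Source V1 fixes V_0 = 5 V.
KCL at each unknown node (sum of currents leaving = 0; resistances in Ω):
  Node 1: (V_1 - 5)/24 + (V_1 - V_2)/2000 = 0
  Node 2: (V_2 - V_1)/2000 + (V_2 - V_3)/8.2 = 0
  Node 3: (V_3 - V_2)/8.2 + (V_3 - 0)/11 = 0
Collecting terms (coefficients in siemens):
  0.04217·V_1 - 0.0005·V_2 = 0.2083
  0.1225·V_2 - 0.0005·V_1 - 0.122·V_3 = 0
  0.2129·V_3 - 0.122·V_2 = 0
Solving these 3 simultaneous equations (Gaussian elimination) gives:
  V_1 = 4.941 V, V_2 = 0.04699 V, V_3 = 0.02692 V
The requested potential is V_3 = 0.02692 V.

Final answer: V_3 = 0.02692 V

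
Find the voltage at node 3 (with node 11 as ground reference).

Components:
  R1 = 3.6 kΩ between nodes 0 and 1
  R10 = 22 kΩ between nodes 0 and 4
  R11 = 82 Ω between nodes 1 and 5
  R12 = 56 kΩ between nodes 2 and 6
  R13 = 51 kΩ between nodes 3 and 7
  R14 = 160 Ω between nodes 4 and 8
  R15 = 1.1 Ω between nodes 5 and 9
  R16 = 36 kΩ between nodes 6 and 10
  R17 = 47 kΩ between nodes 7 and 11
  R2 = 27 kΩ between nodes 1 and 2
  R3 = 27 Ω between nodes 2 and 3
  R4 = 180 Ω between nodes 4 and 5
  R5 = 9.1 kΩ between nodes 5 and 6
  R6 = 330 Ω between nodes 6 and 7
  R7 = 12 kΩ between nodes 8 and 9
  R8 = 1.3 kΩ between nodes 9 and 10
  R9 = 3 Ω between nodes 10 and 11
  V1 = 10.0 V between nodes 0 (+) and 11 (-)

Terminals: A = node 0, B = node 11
Nodal analysis, taking node 11 as the 0 V reference.
Source V1 fixes V_0 = 10 V.
KCL at each unknown node (sum of currents leaving = 0; resistances in Ω):
  Node 1: (V_1 - 10)/3600 + (V_1 - V_2)/27000 + (V_1 - V_5)/82 = 0
  Node 2: (V_2 - V_1)/27000 + (V_2 - V_3)/27 + (V_2 - V_6)/56000 = 0
  Node 3: (V_3 - V_2)/27 + (V_3 - V_7)/51000 = 0
  Node 4: (V_4 - V_5)/180 + (V_4 - 10)/22000 + (V_4 - V_8)/160 = 0
  Node 5: (V_5 - V_4)/180 + (V_5 - V_6)/9100 + (V_5 - V_1)/82 + (V_5 - V_9)/1.1 = 0
  Node 6: (V_6 - V_5)/9100 + (V_6 - V_7)/330 + (V_6 - V_2)/56000 + (V_6 - V_10)/36000 = 0
  Node 7: (V_7 - V_6)/330 + (V_7 - V_3)/51000 + (V_7 - 0)/47000 = 0
  Node 8: (V_8 - V_9)/12000 + (V_8 - V_4)/160 = 0
  Node 9: (V_9 - V_8)/12000 + (V_9 - V_10)/1300 + (V_9 - V_5)/1.1 = 0
  Node 10: (V_10 - V_9)/1300 + (V_10 - 0)/3 + (V_10 - V_6)/36000 = 0
Collecting terms (coefficients in siemens):
  0.01251·V_1 - 0.00003704·V_2 - 0.0122·V_5 = 0.002778
  0.03709·V_2 - 0.00003704·V_1 - 0.03704·V_3 - 0.00001786·V_6 = 0
  0.03706·V_3 - 0.03704·V_2 - 0.00001961·V_7 = 0
  0.01185·V_4 - 0.005556·V_5 - 0.00625·V_8 = 0.0004545
  0.927·V_5 - 0.0122·V_1 - 0.005556·V_4 - 0.0001099·V_6 - 0.9091·V_9 = 0
  0.003186·V_6 - 0.00001786·V_2 - 0.0001099·V_5 - 0.00303·V_7 - 0.00002778·V_10 = 0
  0.003071·V_7 - 0.00001961·V_3 - 0.00303·V_6 = 0
  0.006333·V_8 - 0.00625·V_4 - 0.00008333·V_9 = 0
  0.9099·V_9 - 0.9091·V_5 - 0.00008333·V_8 - 0.0007692·V_10 = 0
  0.3341·V_10 - 0.00002778·V_6 - 0.0007692·V_9 = 0
Solving these 10 simultaneous equations (Gaussian elimination) gives:
  V_1 = 2.988 V, V_2 = 2.523 V, V_3 = 2.522 V, V_4 = 2.887 V
  V_5 = 2.83 V, V_6 = 2.068 V, V_7 = 2.056 V, V_8 = 2.887 V
  V_9 = 2.828 V, V_10 = 0.006682 V
The requested potential is V_3 = 2.522 V.

Final answer: V_3 = 2.522 V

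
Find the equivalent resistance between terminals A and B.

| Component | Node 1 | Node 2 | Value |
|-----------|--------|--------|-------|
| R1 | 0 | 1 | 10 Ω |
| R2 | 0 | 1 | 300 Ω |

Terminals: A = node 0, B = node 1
Reduce the network between node 0 (A) and node 1 (B) by series/parallel combination:
  Rp1 = R1 ‖ R2 (parallel, both between nodes 0 and 1) = 1/(1/10 + 1/300) = 9.677 Ω
R_eq = 9.677 Ω

Final answer: 9.677 Ω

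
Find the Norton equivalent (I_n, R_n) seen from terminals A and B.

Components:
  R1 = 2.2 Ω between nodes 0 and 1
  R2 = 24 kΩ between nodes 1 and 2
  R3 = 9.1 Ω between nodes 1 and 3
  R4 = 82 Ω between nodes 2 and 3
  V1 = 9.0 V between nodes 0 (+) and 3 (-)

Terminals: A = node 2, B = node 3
Find the Thévenin equivalent first; then I_n = V_th/R_th and R_n = R_th.
Step 1 — V_th is the open-circuit voltage V_A - V_B (nothing connected across the terminals).
Nodal analysis, taking node 3 as the 0 V reference.
Source V1 fixes V_0 = 9 V.
KCL at each unknown node (sum of currents leaving = 0; resistances in Ω):
  Node 1: (V_1 - 9)/2.2 + (V_1 - V_2)/24000 + (V_1 - 0)/9.1 = 0
  Node 2: (V_2 - V_1)/24000 + (V_2 - 0)/82 = 0
Collecting terms (coefficients in siemens):
  0.5645·V_1 - 0.00004167·V_2 = 4.091
  0.01224·V_2 - 0.00004167·V_1 = 0
Determinant D = (0.5645)(0.01224) - (-0.00004167)(-0.00004167) = 0.006907
V_1 = [(4.091)(0.01224) - (-0.00004167)(0)]/D = 7.247 V
V_2 = [(0.5645)(0) - (4.091)(-0.00004167)]/D = 0.02468 V
V_th = V_2 - V_3 = 0.02468 - 0 = 0.02468 V
Step 2 — R_th: zero the source — replace V1 by a short circuit (node 3 merges into node 0) — and find the resistance seen between A (node 2) and B (node 0).
Reduce the network between node 2 (A) and node 0 (B) by series/parallel combination:
  Rp1 = R1 ‖ R3 (parallel, both between nodes 0 and 1) = 1/(1/2.2 + 1/9.1) = 1.772 Ω
  Rs1 = R2 + Rp1 (series, joined only at node 1) = 24000 + 1.772 = 24000 Ω
  Rp2 = R4 ‖ Rs1 (parallel, both between nodes 0 and 2) = 1/(1/82 + 1/24000) = 81.72 Ω
R_th = 81.72 Ω
I_n = V_th/R_th = 0.02468/81.72 = 0.000302 A, and R_n = R_th = 81.72 Ω

Final answer: I_n = 0.000302 A, R_n = 81.72 Ω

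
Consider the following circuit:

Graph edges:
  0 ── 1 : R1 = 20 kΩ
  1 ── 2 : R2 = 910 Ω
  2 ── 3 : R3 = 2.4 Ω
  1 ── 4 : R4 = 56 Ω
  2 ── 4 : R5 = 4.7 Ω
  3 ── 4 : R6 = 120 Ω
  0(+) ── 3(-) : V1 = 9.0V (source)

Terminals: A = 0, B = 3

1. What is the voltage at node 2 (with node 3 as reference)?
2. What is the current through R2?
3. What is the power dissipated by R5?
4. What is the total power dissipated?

Nodal analysis, taking node 3 as the 0 V reference.
Source V1 fixes V_0 = 9 V.
KCL at each unknown node (sum of currents leaving = 0; resistances in Ω):
  Node 1: (V_1 - 9)/20000 + (V_1 - V_2)/910 + (V_1 - V_4)/56 = 0
  Node 2: (V_2 - V_1)/910 + (V_2 - 0)/2.4 + (V_2 - V_4)/4.7 = 0
  Node 4: (V_4 - V_1)/56 + (V_4 - V_2)/4.7 + (V_4 - 0)/120 = 0
Collecting terms (coefficients in siemens):
  0.01901·V_1 - 0.001099·V_2 - 0.01786·V_4 = 0.00045
  0.6305·V_2 - 0.001099·V_1 - 0.2128·V_4 = 0
  0.239·V_4 - 0.01786·V_1 - 0.2128·V_2 = 0
Solving these 3 simultaneous equations (Gaussian elimination) gives:
  V_1 = 0.02644 V, V_2 = 0.001019 V, V_4 = 0.002884 V
Part 1:
  Read off the nodal solution: V_2 = 0.001019 V
Part 2:
  I_R2 = (V_1 - V_2)/R2 = (0.02644 - 0.001019)/910 = 0.00002794 A
  Magnitude: I_R2 = 0.00002794 A
Part 3:
  I_R5 = (V_2 - V_4)/R5 = (0.001019 - 0.002884)/4.7 = -0.0003967 A
  P_R5 = I_R5² × R5 = (-0.0003967)² × 4.7 = 0.0000007397 W
Part 4:
  Power in each resistor, P = (ΔV)²/R:
    P_R1 = (9 - 0.02644)²/20000 = 0.004026 W
    P_R2 = (0.02644 - 0.001019)²/910 = 0.0000007104 W
    P_R3 = (0.001019 - 0)²/2.4 = 0.0000004328 W
    P_R4 = (0.02644 - 0.002884)²/56 = 0.000009913 W
    P_R5 = (0.001019 - 0.002884)²/4.7 = 0.0000007397 W
    P_R6 = (0 - 0.002884)²/120 = 0.0000000693 W
  P_total = P_R1 + P_R2 + P_R3 + P_R4 + P_R5 + P_R6 = 0.004038 W

Final answers:
1. V_2 = 0.001019 V
2. I_R2 = 2.794e-05 A
3. P_R5 = 7.397e-07 W
4. P_total = 0.004038 W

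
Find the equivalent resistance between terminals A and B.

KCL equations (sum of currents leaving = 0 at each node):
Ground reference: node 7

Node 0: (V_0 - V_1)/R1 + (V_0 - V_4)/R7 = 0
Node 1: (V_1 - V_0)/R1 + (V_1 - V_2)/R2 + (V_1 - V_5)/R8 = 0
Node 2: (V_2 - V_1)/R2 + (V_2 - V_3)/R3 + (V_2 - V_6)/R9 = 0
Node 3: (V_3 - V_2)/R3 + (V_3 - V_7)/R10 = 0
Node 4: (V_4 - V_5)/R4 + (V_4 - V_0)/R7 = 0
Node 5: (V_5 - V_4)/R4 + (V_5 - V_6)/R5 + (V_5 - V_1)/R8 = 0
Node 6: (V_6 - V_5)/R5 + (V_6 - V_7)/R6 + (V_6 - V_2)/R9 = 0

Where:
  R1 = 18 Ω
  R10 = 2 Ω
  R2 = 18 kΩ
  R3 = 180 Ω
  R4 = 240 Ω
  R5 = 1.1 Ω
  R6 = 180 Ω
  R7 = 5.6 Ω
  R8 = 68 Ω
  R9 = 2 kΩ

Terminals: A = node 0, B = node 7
The network is not a plain series/parallel combination. Inject a 1 A test current into terminal A (node 0) and return it from terminal B (node 7); then R_eq = V_A / (1 A).
Nodal analysis, taking node 7 as the 0 V reference.
Current source I_test pushes 1 A into node 0 and draws it out of node 7.
KCL at each unknown node (sum of currents leaving = 0; resistances in Ω):
  Node 0: (V_0 - V_1)/18 + (V_0 - V_4)/5.6 - 1 = 0
  Node 1: (V_1 - V_0)/18 + (V_1 - V_2)/18000 + (V_1 - V_5)/68 = 0
  Node 2: (V_2 - V_1)/18000 + (V_2 - V_3)/180 + (V_2 - V_6)/2000 = 0
  Node 3: (V_3 - V_2)/180 + (V_3 - 0)/2 = 0
  Node 4: (V_4 - V_0)/5.6 + (V_4 - V_5)/240 = 0
  Node 5: (V_5 - V_1)/68 + (V_5 - V_4)/240 + (V_5 - V_6)/1.1 = 0
  Node 6: (V_6 - V_2)/2000 + (V_6 - V_5)/1.1 + (V_6 - 0)/180 = 0
Collecting terms (coefficients in siemens):
  0.2341·V_0 - 0.05556·V_1 - 0.1786·V_4 = 1
  0.07032·V_1 - 0.05556·V_0 - 0.00005556·V_2 - 0.01471·V_5 = 0
  0.006111·V_2 - 0.00005556·V_1 - 0.005556·V_3 - 0.0005·V_6 = 0
  0.5056·V_3 - 0.005556·V_2 = 0
  0.1827·V_4 - 0.1786·V_0 - 0.004167·V_5 = 0
  0.928·V_5 - 0.01471·V_1 - 0.004167·V_4 - 0.9091·V_6 = 0
  0.9151·V_6 - 0.0005·V_2 - 0.9091·V_5 = 0
Solving these 7 simultaneous equations (Gaussian elimination) gives:
  V_0 = 228.8 V, V_1 = 215.4 V, V_2 = 15.58 V, V_3 = 0.1712 V
  V_4 = 227.4 V, V_5 = 165.7 V, V_6 = 164.6 V
R_eq = V_0 / 1 A = 228.8 Ω

Final answer: 228.8 Ω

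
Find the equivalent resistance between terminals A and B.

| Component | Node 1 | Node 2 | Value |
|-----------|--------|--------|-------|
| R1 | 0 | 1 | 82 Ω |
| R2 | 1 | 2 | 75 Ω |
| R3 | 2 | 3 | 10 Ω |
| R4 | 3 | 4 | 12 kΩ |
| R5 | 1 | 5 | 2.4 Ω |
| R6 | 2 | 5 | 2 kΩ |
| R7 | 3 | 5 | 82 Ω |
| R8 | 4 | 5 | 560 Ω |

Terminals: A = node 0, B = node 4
The network is not a plain series/parallel combination. Inject a 1 A test current into terminal A (node 0) and return it from terminal B (node 4); then R_eq = V_A / (1 A).
Nodal analysis, taking node 4 as the 0 V reference.
Current source I_test pushes 1 A into node 0 and draws it out of node 4.
KCL at each unknown node (sum of currents leaving = 0; resistances in Ω):
  Node 0: (V_0 - V_1)/82 - 1 = 0
  Node 1: (V_1 - V_0)/82 + (V_1 - V_2)/75 + (V_1 - V_5)/2.4 = 0
  Node 2: (V_2 - V_1)/75 + (V_2 - V_3)/10 + (V_2 - V_5)/2000 = 0
  Node 3: (V_3 - V_2)/10 + (V_3 - 0)/12000 + (V_3 - V_5)/82 = 0
  Node 5: (V_5 - V_1)/2.4 + (V_5 - V_2)/2000 + (V_5 - V_3)/82 + (V_5 - 0)/560 = 0
Collecting terms (coefficients in siemens):
  0.0122·V_0 - 0.0122·V_1 = 1
  0.4422·V_1 - 0.0122·V_0 - 0.01333·V_2 - 0.4167·V_5 = 0
  0.1138·V_2 - 0.01333·V_1 - 0.1·V_3 - 0.0005·V_5 = 0
  0.1123·V_3 - 0.1·V_2 - 0.0122·V_5 = 0
  0.4311·V_5 - 0.4167·V_1 - 0.0005·V_2 - 0.0122·V_3 = 0
Solving these 5 simultaneous equations (Gaussian elimination) gives:
  V_0 = 619.4 V, V_1 = 537.4 V, V_2 = 534.7 V, V_3 = 534.3 V
  V_5 = 535.1 V
R_eq = V_0 / 1 A = 619.4 Ω

Final answer: 619.4 Ω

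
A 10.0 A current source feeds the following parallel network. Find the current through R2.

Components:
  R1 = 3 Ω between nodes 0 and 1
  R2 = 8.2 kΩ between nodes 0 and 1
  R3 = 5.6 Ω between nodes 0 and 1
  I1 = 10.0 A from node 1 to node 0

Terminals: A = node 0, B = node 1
All resistors sit directly between nodes 0 and 1, so they are in parallel and share one voltage V; the full source current 10 A splits among them.
1/R_par = 1/3 + 1/8200 + 1/5.6 = 0.512 S  =>  R_par = 1.953 Ω
V = I × R_par = 10 × 1.953 = 19.53 V
I_R2 = V/R2 = 19.53/8200 = 0.002382 A

Final answer: 0.002382 A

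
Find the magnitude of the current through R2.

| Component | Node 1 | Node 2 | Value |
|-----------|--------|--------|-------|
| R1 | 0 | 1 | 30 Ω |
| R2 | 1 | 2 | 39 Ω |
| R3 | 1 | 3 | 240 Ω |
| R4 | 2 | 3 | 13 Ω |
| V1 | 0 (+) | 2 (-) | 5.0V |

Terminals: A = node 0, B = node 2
Nodal analysis, taking node 2 as the 0 V reference.
Source V1 fixes V_0 = 5 V.
KCL at each unknown node (sum of currents leaving = 0; resistances in Ω):
  Node 1: (V_1 - 5)/30 + (V_1 - 0)/39 + (V_1 - V_3)/240 = 0
  Node 3: (V_3 - V_1)/240 + (V_3 - 0)/13 = 0
Collecting terms (coefficients in siemens):
  0.06314·V_1 - 0.004167·V_3 = 0.1667
  0.08109·V_3 - 0.004167·V_1 = 0
Determinant D = (0.06314)(0.08109) - (-0.004167)(-0.004167) = 0.005103
V_1 = [(0.1667)(0.08109) - (-0.004167)(0)]/D = 2.649 V
V_3 = [(0.06314)(0) - (0.1667)(-0.004167)]/D = 0.1361 V
I_R2 = (V_1 - V_2)/R2 = (2.649 - 0)/39 = 0.06791 A
|I_R2| = 0.06791 A

Final answer: |I_R2| = 0.06791 A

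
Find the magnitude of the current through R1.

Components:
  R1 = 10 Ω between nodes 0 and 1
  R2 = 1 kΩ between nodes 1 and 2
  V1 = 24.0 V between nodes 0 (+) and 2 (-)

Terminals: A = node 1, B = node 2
Nodal analysis, taking node 2 as the 0 V reference.
Source V1 fixes V_0 = 24 V.
KCL at each unknown node (sum of currents leaving = 0; resistances in Ω):
  Node 1: (V_1 - 24)/10 + (V_1 - 0)/1000 = 0
Collecting terms: 0.101 × V_1 = 2.4  =>  V_1 = 23.76 V
I_R1 = (V_0 - V_1)/R1 = (24 - 23.76)/10 = 0.02376 A
|I_R1| = 0.02376 A

Final answer: |I_R1| = 0.02376 A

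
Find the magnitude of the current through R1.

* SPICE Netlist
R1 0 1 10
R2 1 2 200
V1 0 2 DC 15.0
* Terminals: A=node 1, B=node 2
Nodal analysis, taking node 2 as the 0 V reference.
Source V1 fixes V_0 = 15 V.
KCL at each unknown node (sum of currents leaving = 0; resistances in Ω):
  Node 1: (V_1 - 15)/10 + (V_1 - 0)/200 = 0
Collecting terms: 0.105 × V_1 = 1.5  =>  V_1 = 14.29 V
I_R1 = (V_0 - V_1)/R1 = (15 - 14.29)/10 = 0.07143 A
|I_R1| = 0.07143 A

Final answer: |I_R1| = 0.07143 A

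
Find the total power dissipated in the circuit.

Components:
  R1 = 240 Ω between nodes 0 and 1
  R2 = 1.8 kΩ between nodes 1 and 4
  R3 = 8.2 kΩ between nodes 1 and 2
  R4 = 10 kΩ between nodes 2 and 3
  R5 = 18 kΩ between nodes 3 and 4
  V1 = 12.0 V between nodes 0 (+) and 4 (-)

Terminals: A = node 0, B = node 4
Nodal analysis, taking node 4 as the 0 V reference.
Source V1 fixes V_0 = 12 V.
KCL at each unknown node (sum of currents leaving = 0; resistances in Ω):
  Node 1: (V_1 - 12)/240 + (V_1 - 0)/1800 + (V_1 - V_2)/8200 = 0
  Node 2: (V_2 - V_1)/8200 + (V_2 - V_3)/10000 = 0
  Node 3: (V_3 - V_2)/10000 + (V_3 - 0)/18000 = 0
Collecting terms (coefficients in siemens):
  0.004844·V_1 - 0.000122·V_2 = 0.05
  0.000222·V_2 - 0.000122·V_1 - 0.0001·V_3 = 0
  0.0001556·V_3 - 0.0001·V_2 = 0
Solving these 3 simultaneous equations (Gaussian elimination) gives:
  V_1 = 10.53 V, V_2 = 8.142 V, V_3 = 5.234 V
Power in each resistor, P = (ΔV)²/R:
  P_R1 = (12 - 10.53)²/240 = 0.009045 W
  P_R2 = (10.53 - 0)²/1800 = 0.06156 W
  P_R3 = (10.53 - 8.142)²/8200 = 0.0006934 W
  P_R4 = (8.142 - 5.234)²/10000 = 0.0008456 W
  P_R5 = (5.234 - 0)²/18000 = 0.001522 W
P_total = P_R1 + P_R2 + P_R3 + P_R4 + P_R5 = 0.07367 W

Final answer: 0.07367 W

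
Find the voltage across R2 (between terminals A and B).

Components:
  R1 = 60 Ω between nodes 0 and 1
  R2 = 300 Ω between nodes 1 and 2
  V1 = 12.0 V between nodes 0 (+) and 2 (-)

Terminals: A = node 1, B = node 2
R1 and R2 are in series across V1 (node 0 → node 1 → node 2), and the output A–B is taken across R2, so this is a voltage divider.
Series current: I = V1/(R1 + R2) = 12/(60 + 300) = 12/360 = 0.03333 A
V_R2 = I × R2 = V1 × R2/(R1 + R2) = 12 × 300/360 = 10 V

Final answer: 10 V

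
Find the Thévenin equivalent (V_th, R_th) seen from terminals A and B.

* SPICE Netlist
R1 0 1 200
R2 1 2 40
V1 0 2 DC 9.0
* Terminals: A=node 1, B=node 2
Step 1 — V_th is the open-circuit voltage V_A - V_B (nothing connected across the terminals).
Nodal analysis, taking node 2 as the 0 V reference.
Source V1 fixes V_0 = 9 V.
KCL at each unknown node (sum of currents leaving = 0; resistances in Ω):
  Node 1: (V_1 - 9)/200 + (V_1 - 0)/40 = 0
Collecting terms: 0.03 × V_1 = 0.045  =>  V_1 = 1.5 V
V_th = V_1 - V_2 = 1.5 - 0 = 1.5 V
Step 2 — R_th: zero the source — replace V1 by a short circuit (node 2 merges into node 0) — and find the resistance seen between A (node 1) and B (node 0).
Reduce the network between node 1 (A) and node 0 (B) by series/parallel combination:
  Rp1 = R1 ‖ R2 (parallel, both between nodes 0 and 1) = 1/(1/200 + 1/40) = 33.33 Ω
R_th = 33.33 Ω

Final answer: V_th = 1.5 V, R_th = 33.33 Ω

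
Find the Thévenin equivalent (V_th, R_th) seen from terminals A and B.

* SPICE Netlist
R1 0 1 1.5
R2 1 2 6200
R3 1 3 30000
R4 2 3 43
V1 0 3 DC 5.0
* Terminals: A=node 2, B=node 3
Step 1 — V_th is the open-circuit voltage V_A - V_B (nothing connected across the terminals).
Nodal analysis, taking node 3 as the 0 V reference.
Source V1 fixes V_0 = 5 V.
KCL at each unknown node (sum of currents leaving = 0; resistances in Ω):
  Node 1: (V_1 - 5)/1.5 + (V_1 - V_2)/6200 + (V_1 - 0)/30000 = 0
  Node 2: (V_2 - V_1)/6200 + (V_2 - 0)/43 = 0
Collecting terms (coefficients in siemens):
  0.6669·V_1 - 0.0001613·V_2 = 3.333
  0.02342·V_2 - 0.0001613·V_1 = 0
Determinant D = (0.6669)(0.02342) - (-0.0001613)(-0.0001613) = 0.01562
V_1 = [(3.333)(0.02342) - (-0.0001613)(0)]/D = 4.999 V
V_2 = [(0.6669)(0) - (3.333)(-0.0001613)]/D = 0.03443 V
V_th = V_2 - V_3 = 0.03443 - 0 = 0.03443 V
Step 2 — R_th: zero the source — replace V1 by a short circuit (node 3 merges into node 0) — and find the resistance seen between A (node 2) and B (node 0).
Reduce the network between node 2 (A) and node 0 (B) by series/parallel combination:
  Rp1 = R1 ‖ R3 (parallel, both between nodes 0 and 1) = 1/(1/1.5 + 1/30000) = 1.5 Ω
  Rs1 = R2 + Rp1 (series, joined only at node 1) = 6200 + 1.5 = 6201 Ω
  Rp2 = R4 ‖ Rs1 (parallel, both between nodes 0 and 2) = 1/(1/43 + 1/6201) = 42.7 Ω
R_th = 42.7 Ω

Final answer: V_th = 0.03443 V, R_th = 42.7 Ω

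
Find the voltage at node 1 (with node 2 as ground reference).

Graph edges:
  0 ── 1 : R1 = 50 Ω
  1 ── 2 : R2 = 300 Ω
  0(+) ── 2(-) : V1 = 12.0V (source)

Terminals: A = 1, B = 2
Nodal analysis, taking node 2 as the 0 V reference.
Source V1 fixes V_0 = 12 V.
KCL at each unknown node (sum of currents leaving = 0; resistances in Ω):
  Node 1: (V_1 - 12)/50 + (V_1 - 0)/300 = 0
Collecting terms: 0.02333 × V_1 = 0.24  =>  V_1 = 10.29 V
The requested potential is V_1 = 10.29 V.

Final answer: V_1 = 10.29 V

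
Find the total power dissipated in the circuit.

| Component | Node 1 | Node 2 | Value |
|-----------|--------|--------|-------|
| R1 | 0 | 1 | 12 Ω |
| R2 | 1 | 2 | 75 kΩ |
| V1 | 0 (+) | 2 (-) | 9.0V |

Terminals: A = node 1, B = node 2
Nodal analysis, taking node 2 as the 0 V reference.
Source V1 fixes V_0 = 9 V.
KCL at each unknown node (sum of currents leaving = 0; resistances in Ω):
  Node 1: (V_1 - 9)/12 + (V_1 - 0)/75000 = 0
Collecting terms: 0.08335 × V_1 = 0.75  =>  V_1 = 8.999 V
Power in each resistor, P = (ΔV)²/R:
  P_R1 = (9 - 8.999)²/12 = 0.0000001727 W
  P_R2 = (8.999 - 0)²/75000 = 0.00108 W
P_total = P_R1 + P_R2 = 0.00108 W

Final answer: 0.00108 W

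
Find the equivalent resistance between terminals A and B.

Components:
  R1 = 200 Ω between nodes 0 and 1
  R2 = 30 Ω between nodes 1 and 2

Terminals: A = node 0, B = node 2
Reduce the network between node 0 (A) and node 2 (B) by series/parallel combination:
  Rs1 = R1 + R2 (series, joined only at node 1) = 200 + 30 = 230 Ω
R_eq = 230 Ω

Final answer: 230 Ω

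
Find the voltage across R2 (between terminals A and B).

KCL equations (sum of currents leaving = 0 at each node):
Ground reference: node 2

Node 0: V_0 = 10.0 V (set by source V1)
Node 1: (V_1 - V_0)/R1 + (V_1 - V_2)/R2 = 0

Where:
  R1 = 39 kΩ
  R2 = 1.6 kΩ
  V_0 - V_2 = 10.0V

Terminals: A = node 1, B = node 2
R1 and R2 are in series across V1 (node 0 → node 1 → node 2), and the output A–B is taken across R2, so this is a voltage divider.
Series current: I = V1/(R1 + R2) = 10/(39000 + 1600) = 10/40600 = 0.0002463 A
V_R2 = I × R2 = V1 × R2/(R1 + R2) = 10 × 1600/40600 = 0.3941 V

Final answer: 0.3941 V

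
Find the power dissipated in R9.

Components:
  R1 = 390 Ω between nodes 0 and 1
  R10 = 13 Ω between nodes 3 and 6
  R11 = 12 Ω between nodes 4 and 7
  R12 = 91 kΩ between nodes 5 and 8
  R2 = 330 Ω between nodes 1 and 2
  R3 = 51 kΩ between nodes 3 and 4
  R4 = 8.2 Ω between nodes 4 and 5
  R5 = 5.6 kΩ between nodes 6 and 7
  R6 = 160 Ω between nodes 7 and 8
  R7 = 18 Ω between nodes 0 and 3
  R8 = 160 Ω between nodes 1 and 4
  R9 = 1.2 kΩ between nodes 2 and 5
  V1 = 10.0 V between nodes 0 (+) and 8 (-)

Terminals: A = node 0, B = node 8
Nodal analysis, taking node 8 as the 0 V reference.
Source V1 fixes V_0 = 10 V.
KCL at each unknown node (sum of currents leaving = 0; resistances in Ω):
  Node 1: (V_1 - 10)/390 + (V_1 - V_2)/330 + (V_1 - V_4)/160 = 0
  Node 2: (V_2 - V_1)/330 + (V_2 - V_5)/1200 = 0
  Node 3: (V_3 - V_4)/51000 + (V_3 - 10)/18 + (V_3 - V_6)/13 = 0
  Node 4: (V_4 - V_3)/51000 + (V_4 - V_5)/8.2 + (V_4 - V_1)/160 + (V_4 - V_7)/12 = 0
  Node 5: (V_5 - V_4)/8.2 + (V_5 - V_2)/1200 + (V_5 - 0)/91000 = 0
  Node 6: (V_6 - V_7)/5600 + (V_6 - V_3)/13 = 0
  Node 7: (V_7 - V_6)/5600 + (V_7 - 0)/160 + (V_7 - V_4)/12 = 0
Collecting terms (coefficients in siemens):
  0.01184·V_1 - 0.00303·V_2 - 0.00625·V_4 = 0.02564
  0.003864·V_2 - 0.00303·V_1 - 0.0008333·V_5 = 0
  0.1325·V_3 - 0.00001961·V_4 - 0.07692·V_6 = 0.5556
  0.2116·V_4 - 0.00625·V_1 - 0.00001961·V_3 - 0.122·V_5 - 0.08333·V_7 = 0
  0.1228·V_5 - 0.0008333·V_2 - 0.122·V_4 = 0
  0.0771·V_6 - 0.07692·V_3 - 0.0001786·V_7 = 0
  0.08976·V_7 - 0.08333·V_4 - 0.0001786·V_6 = 0
Solving these 7 simultaneous equations (Gaussian elimination) gives:
  V_1 = 4.613 V, V_2 = 4.183 V, V_3 = 9.973 V, V_4 = 2.611 V
  V_5 = 2.621 V, V_6 = 9.956 V, V_7 = 2.443 V
I_R9 = (V_2 - V_5)/R9 = (4.183 - 2.621)/1200 = 0.001302 A
P_R9 = I_R9² × R9 = (0.001302)² × 1200 = 0.002033 W

Final answer: 0.002033 W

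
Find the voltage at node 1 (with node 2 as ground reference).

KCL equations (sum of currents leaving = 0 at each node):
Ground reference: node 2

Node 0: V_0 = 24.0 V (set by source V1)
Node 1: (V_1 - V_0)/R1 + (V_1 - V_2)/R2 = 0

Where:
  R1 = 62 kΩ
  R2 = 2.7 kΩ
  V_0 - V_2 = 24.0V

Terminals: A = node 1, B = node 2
Nodal analysis, taking node 2 as the 0 V reference.
Source V1 fixes V_0 = 24 V.
KCL at each unknown node (sum of currents leaving = 0; resistances in Ω):
  Node 1: (V_1 - 24)/62000 + (V_1 - 0)/2700 = 0
Collecting terms: 0.0003865 × V_1 = 0.0003871  =>  V_1 = 1.002 V
The requested potential is V_1 = 1.002 V.

Final answer: V_1 = 1.002 V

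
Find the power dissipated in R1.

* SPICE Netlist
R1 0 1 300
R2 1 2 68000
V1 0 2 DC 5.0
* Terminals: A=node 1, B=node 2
Nodal analysis, taking node 2 as the 0 V reference.
Source V1 fixes V_0 = 5 V.
KCL at each unknown node (sum of currents leaving = 0; resistances in Ω):
  Node 1: (V_1 - 5)/300 + (V_1 - 0)/68000 = 0
Collecting terms: 0.003348 × V_1 = 0.01667  =>  V_1 = 4.978 V
I_R1 = (V_0 - V_1)/R1 = (5 - 4.978)/300 = 0.00007321 A
P_R1 = I_R1² × R1 = (0.00007321)² × 300 = 0.000001608 W

Final answer: 1.608e-06 W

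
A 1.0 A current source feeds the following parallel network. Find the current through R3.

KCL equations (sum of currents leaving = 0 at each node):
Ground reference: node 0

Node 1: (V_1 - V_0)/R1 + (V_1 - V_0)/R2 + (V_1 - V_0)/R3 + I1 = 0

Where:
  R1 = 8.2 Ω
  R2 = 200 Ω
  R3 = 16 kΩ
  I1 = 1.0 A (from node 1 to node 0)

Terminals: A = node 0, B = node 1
All resistors sit directly between nodes 0 and 1, so they are in parallel and share one voltage V; the full source current 1 A splits among them.
1/R_par = 1/8.2 + 1/200 + 1/16000 = 0.127 S  =>  R_par = 7.873 Ω
V = I × R_par = 1 × 7.873 = 7.873 V
I_R3 = V/R3 = 7.873/16000 = 0.0004921 A

Final answer: 0.0004921 A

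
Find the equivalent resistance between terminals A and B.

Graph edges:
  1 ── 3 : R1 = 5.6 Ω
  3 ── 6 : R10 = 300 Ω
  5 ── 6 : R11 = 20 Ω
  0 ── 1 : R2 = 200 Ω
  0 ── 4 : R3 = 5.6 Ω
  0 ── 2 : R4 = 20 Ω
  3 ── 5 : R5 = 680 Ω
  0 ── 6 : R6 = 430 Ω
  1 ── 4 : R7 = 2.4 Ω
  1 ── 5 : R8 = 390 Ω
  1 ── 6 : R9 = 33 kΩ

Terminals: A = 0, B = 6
The network is not a plain series/parallel combination. Inject a 1 A test current into terminal A (node 0) and return it from terminal B (node 6); then R_eq = V_A / (1 A).
Nodal analysis, taking node 6 as the 0 V reference.
Current source I_test pushes 1 A into node 0 and draws it out of node 6.
KCL at each unknown node (sum of currents leaving = 0; resistances in Ω):
  Node 0: (V_0 - V_1)/200 + (V_0 - V_4)/5.6 + (V_0 - V_2)/20 + (V_0 - 0)/430 - 1 = 0
  Node 1: (V_1 - V_0)/200 + (V_1 - V_3)/5.6 + (V_1 - V_4)/2.4 + (V_1 - V_5)/390 + (V_1 - 0)/33000 = 0
  Node 2: (V_2 - V_0)/20 = 0
  Node 3: (V_3 - V_1)/5.6 + (V_3 - V_5)/680 + (V_3 - 0)/300 = 0
  Node 4: (V_4 - V_0)/5.6 + (V_4 - V_1)/2.4 = 0
  Node 5: (V_5 - V_1)/390 + (V_5 - V_3)/680 + (V_5 - 0)/20 = 0
Collecting terms (coefficients in siemens):
  0.2359·V_0 - 0.005·V_1 - 0.05·V_2 - 0.1786·V_4 = 1
  0.6028·V_1 - 0.005·V_0 - 0.1786·V_3 - 0.4167·V_4 - 0.002564·V_5 = 0
  0.05·V_2 - 0.05·V_0 = 0
  0.1834·V_3 - 0.1786·V_1 - 0.001471·V_5 = 0
  0.5952·V_4 - 0.1786·V_0 - 0.4167·V_1 = 0
  0.05403·V_5 - 0.002564·V_1 - 0.001471·V_3 = 0
Solving these 6 simultaneous equations (Gaussian elimination) gives:
  V_0 = 111.8 V, V_1 = 106.1 V, V_2 = 111.8 V, V_3 = 103.4 V
  V_4 = 107.8 V, V_5 = 7.847 V
R_eq = V_0 / 1 A = 111.8 Ω

Final answer: 111.8 Ω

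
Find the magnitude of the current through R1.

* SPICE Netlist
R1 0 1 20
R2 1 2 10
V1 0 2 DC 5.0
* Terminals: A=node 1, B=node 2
Nodal analysis, taking node 2 as the 0 V reference.
Source V1 fixes V_0 = 5 V.
KCL at each unknown node (sum of currents leaving = 0; resistances in Ω):
  Node 1: (V_1 - 5)/20 + (V_1 - 0)/10 = 0
Collecting terms: 0.15 × V_1 = 0.25  =>  V_1 = 1.667 V
I_R1 = (V_0 - V_1)/R1 = (5 - 1.667)/20 = 0.1667 A
|I_R1| = 0.1667 A

Final answer: |I_R1| = 0.1667 A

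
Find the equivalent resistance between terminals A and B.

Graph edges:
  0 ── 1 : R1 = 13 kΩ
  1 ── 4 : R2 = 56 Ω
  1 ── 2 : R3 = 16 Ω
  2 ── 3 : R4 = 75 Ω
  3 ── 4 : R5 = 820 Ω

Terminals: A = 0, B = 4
Reduce the network between node 0 (A) and node 4 (B) by series/parallel combination:
  Rs1 = R3 + R4 (series, joined only at node 2) = 16 + 75 = 91 Ω
  Rs2 = R5 + Rs1 (series, joined only at node 3) = 820 + 91 = 911 Ω
  Rp1 = R2 ‖ Rs2 (parallel, both between nodes 1 and 4) = 1/(1/56 + 1/911) = 52.76 Ω
  Rs3 = R1 + Rp1 (series, joined only at node 1) = 13000 + 52.76 = 13050 Ω
R_eq = 13.05 kΩ

Final answer: 13.05 kΩ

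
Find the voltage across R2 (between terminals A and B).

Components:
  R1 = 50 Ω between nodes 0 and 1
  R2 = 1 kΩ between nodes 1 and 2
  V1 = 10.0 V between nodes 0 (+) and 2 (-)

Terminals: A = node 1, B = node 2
R1 and R2 are in series across V1 (node 0 → node 1 → node 2), and the output A–B is taken across R2, so this is a voltage divider.
Series current: I = V1/(R1 + R2) = 10/(50 + 1000) = 10/1050 = 0.009524 A
V_R2 = I × R2 = V1 × R2/(R1 + R2) = 10 × 1000/1050 = 9.524 V

Final answer: 9.524 V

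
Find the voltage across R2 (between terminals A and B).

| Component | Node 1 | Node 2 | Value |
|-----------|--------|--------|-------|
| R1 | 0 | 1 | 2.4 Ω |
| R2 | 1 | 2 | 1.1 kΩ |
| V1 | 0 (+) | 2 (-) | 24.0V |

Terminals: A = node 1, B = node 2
R1 and R2 are in series across V1 (node 0 → node 1 → node 2), and the output A–B is taken across R2, so this is a voltage divider.
Series current: I = V1/(R1 + R2) = 24/(2.4 + 1100) = 24/1102 = 0.02177 A
V_R2 = I × R2 = V1 × R2/(R1 + R2) = 24 × 1100/1102 = 23.95 V

Final answer: 23.95 V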